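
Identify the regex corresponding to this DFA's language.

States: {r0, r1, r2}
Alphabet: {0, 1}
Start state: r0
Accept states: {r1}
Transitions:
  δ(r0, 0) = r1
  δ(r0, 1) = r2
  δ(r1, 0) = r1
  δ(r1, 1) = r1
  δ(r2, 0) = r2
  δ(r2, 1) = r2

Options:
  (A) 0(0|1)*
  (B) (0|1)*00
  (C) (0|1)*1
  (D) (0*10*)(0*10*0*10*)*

Check each option against the DFA on short strings; one disagreement eliminates an option:
  (A) 0(0|1)*: agrees with the DFA on every string of length ≤ 6
  (B) (0|1)*00: on '0' the DFA goes r0 → r1 and accepts (r1 ∈ Accept), but the regex does not match it → eliminate
  (C) (0|1)*1: on '0' the DFA goes r0 → r1 and accepts (r1 ∈ Accept), but the regex does not match it → eliminate
  (D) (0*10*)(0*10*0*10*)*: on '0' the DFA goes r0 → r1 and accepts (r1 ∈ Accept), but the regex does not match it → eliminate
Only (A) is consistent with the DFA.
(A) 0(0|1)*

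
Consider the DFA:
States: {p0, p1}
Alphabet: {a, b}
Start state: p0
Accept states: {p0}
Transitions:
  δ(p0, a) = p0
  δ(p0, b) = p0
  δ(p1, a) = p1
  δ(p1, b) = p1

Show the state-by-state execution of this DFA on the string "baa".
read 'b': p0 → p0
  read 'a': p0 → p0
  read 'a': p0 → p0
p0 -> p0 -> p0 -> p0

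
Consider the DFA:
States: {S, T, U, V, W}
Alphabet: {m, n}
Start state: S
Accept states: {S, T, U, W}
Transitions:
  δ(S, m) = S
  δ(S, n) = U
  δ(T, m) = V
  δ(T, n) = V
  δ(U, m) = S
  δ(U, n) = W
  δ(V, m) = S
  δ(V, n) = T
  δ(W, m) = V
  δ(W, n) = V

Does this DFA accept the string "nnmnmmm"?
Processing string "nnmnmmm":
  S --n--> U
  U --n--> W
  W --m--> V
  V --n--> T
  T --m--> V
  V --m--> S
  S --m--> S
Final state: S
Accept states: {S, T, U, W}
Yes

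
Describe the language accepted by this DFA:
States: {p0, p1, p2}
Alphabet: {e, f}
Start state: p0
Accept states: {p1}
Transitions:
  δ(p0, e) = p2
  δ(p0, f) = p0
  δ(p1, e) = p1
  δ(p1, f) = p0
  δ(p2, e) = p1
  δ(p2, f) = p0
Testing a few strings:
  'effe' → reject
  'ee' → accept
  'eff' → reject
  'fee' → accept
State roles: p0=last symbol not e; p1=two trailing e's; p2=one trailing e
All strings over {e,f} ending with ee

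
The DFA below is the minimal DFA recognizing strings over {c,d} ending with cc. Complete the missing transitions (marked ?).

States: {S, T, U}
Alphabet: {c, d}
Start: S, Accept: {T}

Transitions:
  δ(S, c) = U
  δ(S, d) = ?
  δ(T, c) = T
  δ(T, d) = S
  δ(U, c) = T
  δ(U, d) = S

From the language and accept set, identify what each state tracks — S: last symbol not c; T: two trailing c's; U: one trailing c.
Each missing δ(q, a) is the state matching the new tracked value after reading a.
δ(S, d) = S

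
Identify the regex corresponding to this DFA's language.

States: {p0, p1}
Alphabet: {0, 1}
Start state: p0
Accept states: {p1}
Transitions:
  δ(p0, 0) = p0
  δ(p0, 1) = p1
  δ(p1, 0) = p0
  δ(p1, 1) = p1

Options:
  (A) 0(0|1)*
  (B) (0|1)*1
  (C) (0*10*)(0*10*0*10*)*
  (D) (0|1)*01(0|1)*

Check each option against the DFA on short strings; one disagreement eliminates an option:
  (A) 0(0|1)*: on '0' the DFA goes p0 → p0 and rejects (p0 ∉ Accept), but the regex matches it → eliminate
  (B) (0|1)*1: agrees with the DFA on every string of length ≤ 6
  (C) (0*10*)(0*10*0*10*)*: on '10' the DFA goes p0 → p1 → p0 and rejects (p0 ∉ Accept), but the regex matches it → eliminate
  (D) (0|1)*01(0|1)*: on '1' the DFA goes p0 → p1 and accepts (p1 ∈ Accept), but the regex does not match it → eliminate
Only (B) is consistent with the DFA.
(B) (0|1)*1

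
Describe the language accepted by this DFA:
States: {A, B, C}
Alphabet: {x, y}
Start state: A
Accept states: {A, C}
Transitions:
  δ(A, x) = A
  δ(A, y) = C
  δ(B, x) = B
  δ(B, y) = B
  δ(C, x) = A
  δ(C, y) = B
Testing a few strings:
  'y' → accept
  'x' → accept
  'xxy' → accept
  'yyyy' → reject
State roles: A=last symbol not y (ok); B=saw yy (dead); C=last symbol y (ok)
All strings over {x,y} with no two consecutive y's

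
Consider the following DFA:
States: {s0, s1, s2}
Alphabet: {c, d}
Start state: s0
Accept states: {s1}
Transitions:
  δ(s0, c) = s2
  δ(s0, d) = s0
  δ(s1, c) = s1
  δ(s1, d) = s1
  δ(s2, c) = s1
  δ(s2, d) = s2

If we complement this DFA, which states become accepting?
Complement accept states = All states \ Original accept states
= {s0, s1, s2} \ {s1}
{s0, s2}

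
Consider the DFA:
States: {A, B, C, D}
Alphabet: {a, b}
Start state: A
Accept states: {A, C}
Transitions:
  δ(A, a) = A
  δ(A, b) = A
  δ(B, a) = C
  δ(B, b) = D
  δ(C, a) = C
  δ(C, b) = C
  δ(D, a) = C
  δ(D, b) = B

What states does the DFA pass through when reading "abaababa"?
read 'a': A → A
  read 'b': A → A
  read 'a': A → A
  read 'a': A → A
  read 'b': A → A
  read 'a': A → A
  read 'b': A → A
  read 'a': A → A
A -> A -> A -> A -> A -> A -> A -> A -> A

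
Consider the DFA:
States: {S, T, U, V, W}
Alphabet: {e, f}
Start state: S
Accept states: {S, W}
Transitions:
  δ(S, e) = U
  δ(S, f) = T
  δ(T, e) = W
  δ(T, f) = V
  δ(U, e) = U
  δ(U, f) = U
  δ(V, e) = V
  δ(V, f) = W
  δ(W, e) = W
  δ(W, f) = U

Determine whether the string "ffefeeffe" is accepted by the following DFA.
Processing string "ffefeeffe":
  S --f--> T
  T --f--> V
  V --e--> V
  V --f--> W
  W --e--> W
  W --e--> W
  W --f--> U
  U --f--> U
  U --e--> U
Final state: U
Accept states: {S, W}
No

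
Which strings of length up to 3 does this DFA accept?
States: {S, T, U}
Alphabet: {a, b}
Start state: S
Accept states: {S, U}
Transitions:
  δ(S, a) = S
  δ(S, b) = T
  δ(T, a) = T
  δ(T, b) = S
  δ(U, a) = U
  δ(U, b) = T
ε, a, aa, bb, aaa, abb, bab, bba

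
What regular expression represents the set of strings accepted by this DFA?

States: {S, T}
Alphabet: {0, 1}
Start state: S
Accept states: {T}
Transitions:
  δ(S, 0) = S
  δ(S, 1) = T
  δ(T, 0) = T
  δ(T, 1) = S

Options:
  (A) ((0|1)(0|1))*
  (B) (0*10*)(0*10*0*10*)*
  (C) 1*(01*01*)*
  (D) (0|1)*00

Check each option against the DFA on short strings; one disagreement eliminates an option:
  (A) ((0|1)(0|1))*: on ε the DFA stays in S and rejects (S ∉ Accept), but the regex matches it → eliminate
  (B) (0*10*)(0*10*0*10*)*: agrees with the DFA on every string of length ≤ 6
  (C) 1*(01*01*)*: on ε the DFA stays in S and rejects (S ∉ Accept), but the regex matches it → eliminate
  (D) (0|1)*00: on '1' the DFA goes S → T and accepts (T ∈ Accept), but the regex does not match it → eliminate
Only (B) is consistent with the DFA.
(B) (0*10*)(0*10*0*10*)*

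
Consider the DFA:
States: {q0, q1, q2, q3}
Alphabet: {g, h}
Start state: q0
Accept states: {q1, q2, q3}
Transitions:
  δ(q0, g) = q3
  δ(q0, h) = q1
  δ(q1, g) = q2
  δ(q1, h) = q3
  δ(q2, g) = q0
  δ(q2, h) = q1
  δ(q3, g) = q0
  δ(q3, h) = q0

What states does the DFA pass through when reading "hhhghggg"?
read 'h': q0 → q1
  read 'h': q1 → q3
  read 'h': q3 → q0
  read 'g': q0 → q3
  read 'h': q3 → q0
  read 'g': q0 → q3
  read 'g': q3 → q0
  read 'g': q0 → q3
q0 -> q1 -> q3 -> q0 -> q3 -> q0 -> q3 -> q0 -> q3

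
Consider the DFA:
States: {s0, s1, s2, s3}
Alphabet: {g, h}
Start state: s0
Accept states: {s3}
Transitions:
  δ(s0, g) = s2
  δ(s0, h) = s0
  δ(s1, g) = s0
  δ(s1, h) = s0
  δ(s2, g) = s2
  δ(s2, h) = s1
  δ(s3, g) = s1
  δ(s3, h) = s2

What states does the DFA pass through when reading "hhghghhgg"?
read 'h': s0 → s0
  read 'h': s0 → s0
  read 'g': s0 → s2
  read 'h': s2 → s1
  read 'g': s1 → s0
  read 'h': s0 → s0
  read 'h': s0 → s0
  read 'g': s0 → s2
  read 'g': s2 → s2
s0 -> s0 -> s0 -> s2 -> s1 -> s0 -> s0 -> s0 -> s2 -> s2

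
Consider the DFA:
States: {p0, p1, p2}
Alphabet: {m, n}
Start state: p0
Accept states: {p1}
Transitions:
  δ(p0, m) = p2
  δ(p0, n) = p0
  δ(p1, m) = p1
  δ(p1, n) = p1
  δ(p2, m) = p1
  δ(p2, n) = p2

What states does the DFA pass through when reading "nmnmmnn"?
read 'n': p0 → p0
  read 'm': p0 → p2
  read 'n': p2 → p2
  read 'm': p2 → p1
  read 'm': p1 → p1
  read 'n': p1 → p1
  read 'n': p1 → p1
p0 -> p0 -> p2 -> p2 -> p1 -> p1 -> p1 -> p1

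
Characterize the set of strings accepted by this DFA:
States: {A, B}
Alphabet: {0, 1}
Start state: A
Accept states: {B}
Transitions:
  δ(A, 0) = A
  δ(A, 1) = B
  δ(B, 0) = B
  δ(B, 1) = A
Testing a few strings:
  '100' → accept
  '00' → reject
  '010' → accept
  '1' → accept
State roles: A=even number of 1's so far; B=odd number of 1's so far
All binary strings with an odd number of 1's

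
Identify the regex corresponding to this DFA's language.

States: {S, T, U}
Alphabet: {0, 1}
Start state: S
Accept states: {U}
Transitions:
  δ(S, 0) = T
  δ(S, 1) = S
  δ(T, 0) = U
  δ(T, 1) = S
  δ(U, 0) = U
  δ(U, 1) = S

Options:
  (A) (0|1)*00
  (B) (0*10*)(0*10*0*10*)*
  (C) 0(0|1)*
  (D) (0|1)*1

Check each option against the DFA on short strings; one disagreement eliminates an option:
  (A) (0|1)*00: agrees with the DFA on every string of length ≤ 6
  (B) (0*10*)(0*10*0*10*)*: on '1' the DFA goes S → S and rejects (S ∉ Accept), but the regex matches it → eliminate
  (C) 0(0|1)*: on '0' the DFA goes S → T and rejects (T ∉ Accept), but the regex matches it → eliminate
  (D) (0|1)*1: on '1' the DFA goes S → S and rejects (S ∉ Accept), but the regex matches it → eliminate
Only (A) is consistent with the DFA.
(A) (0|1)*00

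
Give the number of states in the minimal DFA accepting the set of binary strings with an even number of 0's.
By Myhill–Nerode, count the distinguishable equivalence classes: two classes — parity of the count of 0's.
2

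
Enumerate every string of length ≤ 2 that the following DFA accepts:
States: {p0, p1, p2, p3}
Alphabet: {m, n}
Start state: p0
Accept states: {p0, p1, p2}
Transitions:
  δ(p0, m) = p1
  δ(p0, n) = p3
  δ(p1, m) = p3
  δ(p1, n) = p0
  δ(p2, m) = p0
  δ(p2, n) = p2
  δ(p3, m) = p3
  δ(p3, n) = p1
ε, m, mn, nn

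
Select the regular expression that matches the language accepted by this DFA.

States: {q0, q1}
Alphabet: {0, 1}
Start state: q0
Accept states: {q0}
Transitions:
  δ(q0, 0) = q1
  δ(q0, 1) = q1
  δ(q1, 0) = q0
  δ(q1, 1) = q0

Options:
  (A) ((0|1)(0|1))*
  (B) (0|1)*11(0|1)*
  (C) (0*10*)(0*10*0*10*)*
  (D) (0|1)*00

Check each option against the DFA on short strings; one disagreement eliminates an option:
  (A) ((0|1)(0|1))*: agrees with the DFA on every string of length ≤ 6
  (B) (0|1)*11(0|1)*: on ε the DFA stays in q0 and accepts (q0 ∈ Accept), but the regex does not match it → eliminate
  (C) (0*10*)(0*10*0*10*)*: on ε the DFA stays in q0 and accepts (q0 ∈ Accept), but the regex does not match it → eliminate
  (D) (0|1)*00: on ε the DFA stays in q0 and accepts (q0 ∈ Accept), but the regex does not match it → eliminate
Only (A) is consistent with the DFA.
(A) ((0|1)(0|1))*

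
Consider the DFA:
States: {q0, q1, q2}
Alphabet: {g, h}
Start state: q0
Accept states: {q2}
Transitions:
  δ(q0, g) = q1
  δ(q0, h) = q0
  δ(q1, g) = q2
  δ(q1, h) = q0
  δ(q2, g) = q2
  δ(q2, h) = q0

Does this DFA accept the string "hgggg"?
Processing string "hgggg":
  q0 --h--> q0
  q0 --g--> q1
  q1 --g--> q2
  q2 --g--> q2
  q2 --g--> q2
Final state: q2
Accept states: {q2}
Yes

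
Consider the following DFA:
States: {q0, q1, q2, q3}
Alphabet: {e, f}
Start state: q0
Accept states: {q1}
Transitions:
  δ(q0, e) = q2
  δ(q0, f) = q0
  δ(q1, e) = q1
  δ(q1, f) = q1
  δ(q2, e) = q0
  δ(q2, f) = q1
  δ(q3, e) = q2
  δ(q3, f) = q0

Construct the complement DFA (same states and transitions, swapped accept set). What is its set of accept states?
Complement accept states = All states \ Original accept states
= {q0, q1, q2, q3} \ {q1}
{q0, q2, q3}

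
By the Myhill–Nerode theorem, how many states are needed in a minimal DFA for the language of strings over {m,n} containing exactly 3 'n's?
By Myhill–Nerode, count the distinguishable equivalence classes: 5 classes — having seen 0, 1, …, 3, or >3 copies of 'n'; the count-3 class is the only accepting one and >3 is dead.
5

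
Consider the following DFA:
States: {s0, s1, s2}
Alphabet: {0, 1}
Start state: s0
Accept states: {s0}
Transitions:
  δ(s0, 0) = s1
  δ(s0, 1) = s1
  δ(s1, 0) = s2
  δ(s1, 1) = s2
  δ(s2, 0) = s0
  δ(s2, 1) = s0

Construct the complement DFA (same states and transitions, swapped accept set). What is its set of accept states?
Complement accept states = All states \ Original accept states
= {s0, s1, s2} \ {s0}
{s1, s2}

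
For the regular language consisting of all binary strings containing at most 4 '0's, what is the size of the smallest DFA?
By Myhill–Nerode, count the distinguishable equivalence classes: 6 classes — having seen 0, 1, …, 4, or >4 copies of '0'; counts 0 through 4 are accepting and >4 is dead.
6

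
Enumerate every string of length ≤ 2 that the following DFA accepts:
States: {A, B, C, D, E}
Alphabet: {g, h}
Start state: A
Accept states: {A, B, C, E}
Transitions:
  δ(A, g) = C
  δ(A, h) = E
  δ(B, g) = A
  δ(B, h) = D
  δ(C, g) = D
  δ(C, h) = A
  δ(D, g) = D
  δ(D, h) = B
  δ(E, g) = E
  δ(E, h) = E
ε, g, h, gh, hg, hh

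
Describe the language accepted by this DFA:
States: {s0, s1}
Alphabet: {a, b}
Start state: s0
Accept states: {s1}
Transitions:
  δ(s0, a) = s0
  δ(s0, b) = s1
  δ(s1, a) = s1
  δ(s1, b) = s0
Testing a few strings:
  'aba' → accept
  'bba' → reject
  'b' → accept
  'aaa' → reject
State roles: s0=even number of b's so far; s1=odd number of b's so far
All strings over {a,b} with an odd number of b's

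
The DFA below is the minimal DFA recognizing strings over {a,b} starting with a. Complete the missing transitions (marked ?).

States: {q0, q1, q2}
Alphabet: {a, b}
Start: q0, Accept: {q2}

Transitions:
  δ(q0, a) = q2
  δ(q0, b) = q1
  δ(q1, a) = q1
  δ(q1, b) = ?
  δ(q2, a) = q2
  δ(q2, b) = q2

From the language and accept set, identify what each state tracks — q0: no input read; q1: started with b (dead); q2: started with a.
Each missing δ(q, a) is the state matching the new tracked value after reading a.
δ(q1, b) = q1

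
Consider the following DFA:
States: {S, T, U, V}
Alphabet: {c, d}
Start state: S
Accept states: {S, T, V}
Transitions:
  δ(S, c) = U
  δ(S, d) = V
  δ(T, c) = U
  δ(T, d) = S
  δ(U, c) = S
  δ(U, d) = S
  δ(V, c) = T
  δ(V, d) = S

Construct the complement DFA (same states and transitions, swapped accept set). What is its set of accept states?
Complement accept states = All states \ Original accept states
= {S, T, U, V} \ {S, T, V}
{U}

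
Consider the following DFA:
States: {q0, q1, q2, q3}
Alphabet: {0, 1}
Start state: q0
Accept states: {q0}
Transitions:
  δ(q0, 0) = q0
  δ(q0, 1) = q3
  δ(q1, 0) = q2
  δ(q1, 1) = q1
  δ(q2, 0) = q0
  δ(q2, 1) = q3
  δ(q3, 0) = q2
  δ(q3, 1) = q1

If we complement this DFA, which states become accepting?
Complement accept states = All states \ Original accept states
= {q0, q1, q2, q3} \ {q0}
{q1, q2, q3}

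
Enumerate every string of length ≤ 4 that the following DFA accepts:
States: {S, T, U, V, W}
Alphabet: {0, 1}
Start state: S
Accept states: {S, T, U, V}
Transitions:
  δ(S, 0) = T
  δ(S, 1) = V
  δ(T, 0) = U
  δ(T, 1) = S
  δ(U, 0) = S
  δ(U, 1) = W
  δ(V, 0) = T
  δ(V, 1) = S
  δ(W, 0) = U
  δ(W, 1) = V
ε, 0, 1, 00, 01, 10, 11, 000, 010, 011, 100, 101, 110, 111, 0000, 0001, 0010, 0011, 0100, 0101, 0110, 0111, 1000, 1010, 1011, 1100, 1101, 1110, 1111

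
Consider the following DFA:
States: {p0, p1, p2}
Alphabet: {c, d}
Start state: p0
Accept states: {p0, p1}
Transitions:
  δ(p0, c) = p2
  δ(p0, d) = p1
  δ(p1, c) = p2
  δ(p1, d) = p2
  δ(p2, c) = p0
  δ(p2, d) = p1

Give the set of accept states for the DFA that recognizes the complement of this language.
Complement accept states = All states \ Original accept states
= {p0, p1, p2} \ {p0, p1}
{p2}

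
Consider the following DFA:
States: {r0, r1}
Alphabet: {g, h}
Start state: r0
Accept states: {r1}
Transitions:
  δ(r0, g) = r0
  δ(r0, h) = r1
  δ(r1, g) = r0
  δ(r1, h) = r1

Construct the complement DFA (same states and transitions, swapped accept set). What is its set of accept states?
Complement accept states = All states \ Original accept states
= {r0, r1} \ {r1}
{r0}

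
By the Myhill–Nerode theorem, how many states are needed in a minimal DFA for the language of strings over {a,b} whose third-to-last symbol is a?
By Myhill–Nerode, count the distinguishable equivalence classes: 2^3 = 8 classes — the DFA must remember the last 3 symbols read; every pair of distinct length-3 suffixes is distinguishable by some continuation.
8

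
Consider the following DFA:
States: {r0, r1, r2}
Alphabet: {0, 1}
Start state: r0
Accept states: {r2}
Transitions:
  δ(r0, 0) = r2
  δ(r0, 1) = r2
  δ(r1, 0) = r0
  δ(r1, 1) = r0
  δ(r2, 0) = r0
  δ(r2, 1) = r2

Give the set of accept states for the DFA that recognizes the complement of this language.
Complement accept states = All states \ Original accept states
= {r0, r1, r2} \ {r2}
{r0, r1}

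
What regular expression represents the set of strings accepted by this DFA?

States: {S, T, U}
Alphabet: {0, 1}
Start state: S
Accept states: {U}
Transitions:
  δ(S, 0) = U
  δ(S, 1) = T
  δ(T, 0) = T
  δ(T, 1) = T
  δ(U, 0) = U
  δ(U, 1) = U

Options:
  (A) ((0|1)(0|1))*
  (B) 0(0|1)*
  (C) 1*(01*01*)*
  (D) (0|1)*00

Check each option against the DFA on short strings; one disagreement eliminates an option:
  (A) ((0|1)(0|1))*: on ε the DFA stays in S and rejects (S ∉ Accept), but the regex matches it → eliminate
  (B) 0(0|1)*: agrees with the DFA on every string of length ≤ 6
  (C) 1*(01*01*)*: on ε the DFA stays in S and rejects (S ∉ Accept), but the regex matches it → eliminate
  (D) (0|1)*00: on '0' the DFA goes S → U and accepts (U ∈ Accept), but the regex does not match it → eliminate
Only (B) is consistent with the DFA.
(B) 0(0|1)*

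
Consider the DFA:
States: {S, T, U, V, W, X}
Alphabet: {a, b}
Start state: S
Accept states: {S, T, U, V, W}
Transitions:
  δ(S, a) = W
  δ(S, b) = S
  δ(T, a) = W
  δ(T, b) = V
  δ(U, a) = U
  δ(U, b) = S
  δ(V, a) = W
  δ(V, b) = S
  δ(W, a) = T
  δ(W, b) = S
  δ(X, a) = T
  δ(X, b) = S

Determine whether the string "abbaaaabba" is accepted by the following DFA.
Processing string "abbaaaabba":
  S --a--> W
  W --b--> S
  S --b--> S
  S --a--> W
  W --a--> T
  T --a--> W
  W --a--> T
  T --b--> V
  V --b--> S
  S --a--> W
Final state: W
Accept states: {S, T, U, V, W}
Yes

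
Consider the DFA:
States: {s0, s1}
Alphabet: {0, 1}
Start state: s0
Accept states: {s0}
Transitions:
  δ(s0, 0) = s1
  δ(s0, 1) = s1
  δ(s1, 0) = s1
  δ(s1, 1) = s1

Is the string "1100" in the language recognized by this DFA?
Processing string "1100":
  s0 --1--> s1
  s1 --1--> s1
  s1 --0--> s1
  s1 --0--> s1
Final state: s1
Accept states: {s0}
No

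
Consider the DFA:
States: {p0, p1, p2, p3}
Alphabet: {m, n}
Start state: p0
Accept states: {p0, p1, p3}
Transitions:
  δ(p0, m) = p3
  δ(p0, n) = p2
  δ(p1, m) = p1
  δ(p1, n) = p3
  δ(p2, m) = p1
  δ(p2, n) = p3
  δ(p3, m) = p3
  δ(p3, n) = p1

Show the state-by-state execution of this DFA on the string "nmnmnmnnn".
read 'n': p0 → p2
  read 'm': p2 → p1
  read 'n': p1 → p3
  read 'm': p3 → p3
  read 'n': p3 → p1
  read 'm': p1 → p1
  read 'n': p1 → p3
  read 'n': p3 → p1
  read 'n': p1 → p3
p0 -> p2 -> p1 -> p3 -> p3 -> p1 -> p1 -> p3 -> p1 -> p3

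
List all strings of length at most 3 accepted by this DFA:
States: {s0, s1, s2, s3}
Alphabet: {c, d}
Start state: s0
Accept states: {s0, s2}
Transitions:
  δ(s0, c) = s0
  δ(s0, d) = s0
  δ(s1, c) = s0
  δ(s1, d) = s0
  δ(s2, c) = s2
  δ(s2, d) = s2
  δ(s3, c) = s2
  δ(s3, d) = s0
ε, c, d, cc, cd, dc, dd, ccc, ccd, cdc, cdd, dcc, dcd, ddc, ddd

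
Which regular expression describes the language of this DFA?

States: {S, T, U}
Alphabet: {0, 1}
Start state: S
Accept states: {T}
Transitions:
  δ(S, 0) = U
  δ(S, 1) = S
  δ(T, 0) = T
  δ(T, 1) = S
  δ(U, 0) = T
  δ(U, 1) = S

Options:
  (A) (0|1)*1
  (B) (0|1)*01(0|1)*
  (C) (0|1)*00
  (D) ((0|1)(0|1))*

Check each option against the DFA on short strings; one disagreement eliminates an option:
  (A) (0|1)*1: on '1' the DFA goes S → S and rejects (S ∉ Accept), but the regex matches it → eliminate
  (B) (0|1)*01(0|1)*: on '00' the DFA goes S → U → T and accepts (T ∈ Accept), but the regex does not match it → eliminate
  (C) (0|1)*00: agrees with the DFA on every string of length ≤ 6
  (D) ((0|1)(0|1))*: on ε the DFA stays in S and rejects (S ∉ Accept), but the regex matches it → eliminate
Only (C) is consistent with the DFA.
(C) (0|1)*00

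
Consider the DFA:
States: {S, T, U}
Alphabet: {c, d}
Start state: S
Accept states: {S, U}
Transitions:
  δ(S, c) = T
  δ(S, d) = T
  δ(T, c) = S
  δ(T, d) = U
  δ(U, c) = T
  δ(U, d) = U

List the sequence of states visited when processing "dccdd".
read 'd': S → T
  read 'c': T → S
  read 'c': S → T
  read 'd': T → U
  read 'd': U → U
S -> T -> S -> T -> U -> U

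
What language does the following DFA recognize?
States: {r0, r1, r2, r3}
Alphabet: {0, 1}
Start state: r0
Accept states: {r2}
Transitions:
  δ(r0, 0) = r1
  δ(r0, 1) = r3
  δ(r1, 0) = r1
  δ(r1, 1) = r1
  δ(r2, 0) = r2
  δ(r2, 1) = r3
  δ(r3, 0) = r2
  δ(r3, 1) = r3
Testing a few strings:
  '1' → reject
  '1001' → reject
  '1101' → reject
  '0' → reject
State roles: r0=no input read; r1=started with 0 (dead); r2=started with 1, last symbol 0; r3=started with 1, last symbol 1
All binary strings that start with 1 and end with 0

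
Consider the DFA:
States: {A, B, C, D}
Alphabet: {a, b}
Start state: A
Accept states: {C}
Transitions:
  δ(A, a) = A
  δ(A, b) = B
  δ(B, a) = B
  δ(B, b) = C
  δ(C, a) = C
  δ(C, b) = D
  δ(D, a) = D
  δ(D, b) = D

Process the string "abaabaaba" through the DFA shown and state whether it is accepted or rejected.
Processing string "abaabaaba":
  A --a--> A
  A --b--> B
  B --a--> B
  B --a--> B
  B --b--> C
  C --a--> C
  C --a--> C
  C --b--> D
  D --a--> D
Final state: D
Accept states: {C}
No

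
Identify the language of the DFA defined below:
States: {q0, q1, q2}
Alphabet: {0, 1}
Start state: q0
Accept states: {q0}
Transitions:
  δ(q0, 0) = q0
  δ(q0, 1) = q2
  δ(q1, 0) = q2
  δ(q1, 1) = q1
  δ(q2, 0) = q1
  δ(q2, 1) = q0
Testing a few strings:
  '110' → accept
  '0000' → accept
  '000' → accept
  '0010' → reject
State roles: q0=value ≡ 0 (mod 3); q1=value ≡ 2 (mod 3); q2=value ≡ 1 (mod 3)
All binary strings representing a multiple of 3 (read in base 2; leading zeros allowed and ε counts as 0)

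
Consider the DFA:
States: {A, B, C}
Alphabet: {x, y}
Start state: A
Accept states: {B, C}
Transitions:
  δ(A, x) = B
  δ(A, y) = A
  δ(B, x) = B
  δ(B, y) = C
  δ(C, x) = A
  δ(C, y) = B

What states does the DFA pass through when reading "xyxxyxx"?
read 'x': A → B
  read 'y': B → C
  read 'x': C → A
  read 'x': A → B
  read 'y': B → C
  read 'x': C → A
  read 'x': A → B
A -> B -> C -> A -> B -> C -> A -> B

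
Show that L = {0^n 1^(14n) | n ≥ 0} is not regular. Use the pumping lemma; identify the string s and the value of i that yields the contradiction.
Assume L is regular with pumping length p. Idea: pumping the 0-block breaks the 1:14 ratio.
Choose s = 0^p 1^(14p) (length 15p ≥ p). By the pumping lemma, s = xyz with |xy| ≤ p, |y| > 0, so y = 0^k with k ≥ 1. Then xy²z = 0^(p+k) 1^(14p). For this to be in L we would need 14p = 14(p+k), i.e. 14k = 0, contradicting k ≥ 1. So xy²z ∉ L.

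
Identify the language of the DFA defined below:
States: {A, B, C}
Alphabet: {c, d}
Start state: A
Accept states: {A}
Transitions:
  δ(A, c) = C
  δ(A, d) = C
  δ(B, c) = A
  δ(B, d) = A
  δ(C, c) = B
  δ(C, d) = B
Testing a few strings:
  'dcdc' → reject
  'd' → reject
  'dd' → reject
  'dcdd' → reject
State roles: A=length ≡ 0 (mod 3); B=length ≡ 2 (mod 3); C=length ≡ 1 (mod 3)
All strings over {c,d} whose length is a multiple of 3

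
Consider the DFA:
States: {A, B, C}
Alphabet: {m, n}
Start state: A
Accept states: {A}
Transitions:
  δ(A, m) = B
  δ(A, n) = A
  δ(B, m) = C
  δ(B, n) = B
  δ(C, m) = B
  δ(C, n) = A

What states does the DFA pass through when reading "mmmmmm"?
read 'm': A → B
  read 'm': B → C
  read 'm': C → B
  read 'm': B → C
  read 'm': C → B
  read 'm': B → C
A -> B -> C -> B -> C -> B -> C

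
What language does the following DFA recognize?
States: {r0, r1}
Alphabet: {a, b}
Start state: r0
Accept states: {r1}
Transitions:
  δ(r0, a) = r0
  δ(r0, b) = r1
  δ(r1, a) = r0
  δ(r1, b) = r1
Testing a few strings:
  'bab' → accept
  'a' → reject
  'aba' → reject
  'ab' → accept
State roles: r0=last symbol not b; r1=last symbol is b
All strings over {a,b} ending with b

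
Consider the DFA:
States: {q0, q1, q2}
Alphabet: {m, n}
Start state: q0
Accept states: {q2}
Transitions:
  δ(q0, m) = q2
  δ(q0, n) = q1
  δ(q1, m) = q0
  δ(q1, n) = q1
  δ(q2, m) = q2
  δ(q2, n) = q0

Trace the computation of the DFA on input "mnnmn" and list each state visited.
read 'm': q0 → q2
  read 'n': q2 → q0
  read 'n': q0 → q1
  read 'm': q1 → q0
  read 'n': q0 → q1
q0 -> q2 -> q0 -> q1 -> q0 -> q1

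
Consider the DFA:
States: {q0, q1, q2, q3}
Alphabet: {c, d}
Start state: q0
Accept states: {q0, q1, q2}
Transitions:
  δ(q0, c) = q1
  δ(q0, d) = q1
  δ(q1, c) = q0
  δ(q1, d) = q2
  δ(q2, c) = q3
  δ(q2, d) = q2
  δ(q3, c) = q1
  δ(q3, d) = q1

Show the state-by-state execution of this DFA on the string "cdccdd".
read 'c': q0 → q1
  read 'd': q1 → q2
  read 'c': q2 → q3
  read 'c': q3 → q1
  read 'd': q1 → q2
  read 'd': q2 → q2
q0 -> q1 -> q2 -> q3 -> q1 -> q2 -> q2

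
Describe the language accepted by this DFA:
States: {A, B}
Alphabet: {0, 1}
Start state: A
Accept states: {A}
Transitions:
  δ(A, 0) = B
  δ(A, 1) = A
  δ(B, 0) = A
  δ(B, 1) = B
Testing a few strings:
  '1' → accept
  '11' → accept
  '10' → reject
  '00' → accept
State roles: A=even number of 0's so far; B=odd number of 0's so far
All binary strings with an even number of 0's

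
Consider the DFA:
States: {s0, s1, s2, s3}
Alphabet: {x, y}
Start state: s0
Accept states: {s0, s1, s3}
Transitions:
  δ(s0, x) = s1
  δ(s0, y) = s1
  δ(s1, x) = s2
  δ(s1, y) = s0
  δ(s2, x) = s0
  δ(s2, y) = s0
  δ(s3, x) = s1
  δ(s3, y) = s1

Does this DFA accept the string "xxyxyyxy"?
Processing string "xxyxyyxy":
  s0 --x--> s1
  s1 --x--> s2
  s2 --y--> s0
  s0 --x--> s1
  s1 --y--> s0
  s0 --y--> s1
  s1 --x--> s2
  s2 --y--> s0
Final state: s0
Accept states: {s0, s1, s3}
Yes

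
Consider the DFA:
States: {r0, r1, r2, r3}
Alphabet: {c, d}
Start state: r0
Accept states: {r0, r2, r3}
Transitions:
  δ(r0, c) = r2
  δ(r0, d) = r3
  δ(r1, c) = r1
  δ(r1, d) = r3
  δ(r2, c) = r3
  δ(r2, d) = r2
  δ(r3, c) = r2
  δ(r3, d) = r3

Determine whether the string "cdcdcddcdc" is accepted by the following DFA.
Processing string "cdcdcddcdc":
  r0 --c--> r2
  r2 --d--> r2
  r2 --c--> r3
  r3 --d--> r3
  r3 --c--> r2
  r2 --d--> r2
  r2 --d--> r2
  r2 --c--> r3
  r3 --d--> r3
  r3 --c--> r2
Final state: r2
Accept states: {r0, r2, r3}
Yes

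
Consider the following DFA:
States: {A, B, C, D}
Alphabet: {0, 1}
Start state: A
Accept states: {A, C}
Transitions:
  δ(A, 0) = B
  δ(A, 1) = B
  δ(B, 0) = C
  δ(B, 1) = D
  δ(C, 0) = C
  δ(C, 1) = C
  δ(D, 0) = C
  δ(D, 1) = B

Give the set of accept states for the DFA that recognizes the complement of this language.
Complement accept states = All states \ Original accept states
= {A, B, C, D} \ {A, C}
{B, D}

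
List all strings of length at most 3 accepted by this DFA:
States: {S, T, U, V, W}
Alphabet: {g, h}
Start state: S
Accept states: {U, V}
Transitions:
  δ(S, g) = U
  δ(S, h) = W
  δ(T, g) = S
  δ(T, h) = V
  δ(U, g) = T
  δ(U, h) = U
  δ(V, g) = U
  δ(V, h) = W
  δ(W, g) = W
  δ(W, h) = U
g, gh, hh, ggh, ghh, hgh, hhh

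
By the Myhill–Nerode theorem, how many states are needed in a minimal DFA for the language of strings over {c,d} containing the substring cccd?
By Myhill–Nerode, count the distinguishable equivalence classes: 5 classes — one per longest suffix of the input that is a prefix of 'cccd' (lengths 0 through 3), plus an absorbing 'already seen cccd' class.
5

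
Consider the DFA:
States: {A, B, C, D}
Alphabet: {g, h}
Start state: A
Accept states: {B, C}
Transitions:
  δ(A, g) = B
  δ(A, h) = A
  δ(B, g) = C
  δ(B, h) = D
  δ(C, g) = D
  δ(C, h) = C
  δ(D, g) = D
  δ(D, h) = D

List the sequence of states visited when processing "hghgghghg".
read 'h': A → A
  read 'g': A → B
  read 'h': B → D
  read 'g': D → D
  read 'g': D → D
  read 'h': D → D
  read 'g': D → D
  read 'h': D → D
  read 'g': D → D
A -> A -> B -> D -> D -> D -> D -> D -> D -> D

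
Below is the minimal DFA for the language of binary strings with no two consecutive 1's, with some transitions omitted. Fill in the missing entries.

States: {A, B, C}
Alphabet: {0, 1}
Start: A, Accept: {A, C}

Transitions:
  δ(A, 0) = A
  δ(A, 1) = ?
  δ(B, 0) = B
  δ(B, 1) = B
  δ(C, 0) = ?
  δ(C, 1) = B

From the language and accept set, identify what each state tracks — A: last symbol not 1 (ok); B: saw 11 (dead); C: last symbol 1 (ok).
Each missing δ(q, a) is the state matching the new tracked value after reading a.
δ(A, 1) = C; δ(C, 0) = A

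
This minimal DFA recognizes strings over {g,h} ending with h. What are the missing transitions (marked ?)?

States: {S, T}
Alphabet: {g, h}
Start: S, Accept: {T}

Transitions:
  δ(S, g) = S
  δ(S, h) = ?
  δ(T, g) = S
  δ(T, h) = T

From the language and accept set, identify what each state tracks — S: last symbol not h; T: last symbol is h.
Each missing δ(q, a) is the state matching the new tracked value after reading a.
δ(S, h) = T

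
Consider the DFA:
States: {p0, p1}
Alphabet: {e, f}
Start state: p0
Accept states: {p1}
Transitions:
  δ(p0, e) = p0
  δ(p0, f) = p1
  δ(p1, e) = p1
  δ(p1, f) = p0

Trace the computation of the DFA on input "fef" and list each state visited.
read 'f': p0 → p1
  read 'e': p1 → p1
  read 'f': p1 → p0
p0 -> p1 -> p1 -> p0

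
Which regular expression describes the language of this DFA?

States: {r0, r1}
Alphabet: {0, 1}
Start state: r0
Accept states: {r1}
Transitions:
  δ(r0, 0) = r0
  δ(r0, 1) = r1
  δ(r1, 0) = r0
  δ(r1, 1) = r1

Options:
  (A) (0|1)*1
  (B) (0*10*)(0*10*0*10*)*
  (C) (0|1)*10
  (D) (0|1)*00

Check each option against the DFA on short strings; one disagreement eliminates an option:
  (A) (0|1)*1: agrees with the DFA on every string of length ≤ 6
  (B) (0*10*)(0*10*0*10*)*: on '10' the DFA goes r0 → r1 → r0 and rejects (r0 ∉ Accept), but the regex matches it → eliminate
  (C) (0|1)*10: on '1' the DFA goes r0 → r1 and accepts (r1 ∈ Accept), but the regex does not match it → eliminate
  (D) (0|1)*00: on '1' the DFA goes r0 → r1 and accepts (r1 ∈ Accept), but the regex does not match it → eliminate
Only (A) is consistent with the DFA.
(A) (0|1)*1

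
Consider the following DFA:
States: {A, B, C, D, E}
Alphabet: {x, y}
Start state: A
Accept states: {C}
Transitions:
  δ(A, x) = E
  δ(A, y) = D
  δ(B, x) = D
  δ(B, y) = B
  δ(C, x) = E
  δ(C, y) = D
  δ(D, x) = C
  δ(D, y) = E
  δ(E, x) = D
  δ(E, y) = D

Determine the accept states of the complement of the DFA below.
Complement accept states = All states \ Original accept states
= {A, B, C, D, E} \ {C}
{A, B, D, E}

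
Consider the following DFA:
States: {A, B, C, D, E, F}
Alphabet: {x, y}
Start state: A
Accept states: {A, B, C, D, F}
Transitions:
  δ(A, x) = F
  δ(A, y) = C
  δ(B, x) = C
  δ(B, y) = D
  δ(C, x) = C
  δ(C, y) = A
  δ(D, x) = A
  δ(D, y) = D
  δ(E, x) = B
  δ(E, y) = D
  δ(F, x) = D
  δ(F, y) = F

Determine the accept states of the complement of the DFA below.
Complement accept states = All states \ Original accept states
= {A, B, C, D, E, F} \ {A, B, C, D, F}
{E}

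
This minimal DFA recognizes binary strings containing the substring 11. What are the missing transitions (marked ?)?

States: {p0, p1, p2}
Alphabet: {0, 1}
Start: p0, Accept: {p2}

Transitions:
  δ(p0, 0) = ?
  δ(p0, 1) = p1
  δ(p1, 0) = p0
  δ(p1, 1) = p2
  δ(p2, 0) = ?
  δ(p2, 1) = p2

From the language and accept set, identify what each state tracks — p0: no progress toward 11; p1: one trailing 1; p2: substring 11 seen.
Each missing δ(q, a) is the state matching the new tracked value after reading a.
δ(p0, 0) = p0; δ(p2, 0) = p2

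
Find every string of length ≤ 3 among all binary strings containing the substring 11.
11, 011, 110, 111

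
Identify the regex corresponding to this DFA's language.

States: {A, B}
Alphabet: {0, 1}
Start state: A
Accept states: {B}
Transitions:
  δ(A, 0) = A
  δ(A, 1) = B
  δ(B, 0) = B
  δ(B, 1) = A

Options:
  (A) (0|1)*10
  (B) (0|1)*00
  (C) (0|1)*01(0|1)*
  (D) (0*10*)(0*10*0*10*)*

Check each option against the DFA on short strings; one disagreement eliminates an option:
  (A) (0|1)*10: on '1' the DFA goes A → B and accepts (B ∈ Accept), but the regex does not match it → eliminate
  (B) (0|1)*00: on '1' the DFA goes A → B and accepts (B ∈ Accept), but the regex does not match it → eliminate
  (C) (0|1)*01(0|1)*: on '1' the DFA goes A → B and accepts (B ∈ Accept), but the regex does not match it → eliminate
  (D) (0*10*)(0*10*0*10*)*: agrees with the DFA on every string of length ≤ 6
Only (D) is consistent with the DFA.
(D) (0*10*)(0*10*0*10*)*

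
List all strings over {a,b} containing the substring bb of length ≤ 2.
bb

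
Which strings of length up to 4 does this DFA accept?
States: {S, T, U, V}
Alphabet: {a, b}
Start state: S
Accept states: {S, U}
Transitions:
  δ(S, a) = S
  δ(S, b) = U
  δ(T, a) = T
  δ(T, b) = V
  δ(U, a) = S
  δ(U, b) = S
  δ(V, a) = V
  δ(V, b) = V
ε, a, b, aa, ab, ba, bb, aaa, aab, aba, abb, baa, bab, bba, bbb, aaaa, aaab, aaba, aabb, abaa, abab, abba, abbb, baaa, baab, baba, babb, bbaa, bbab, bbba, bbbb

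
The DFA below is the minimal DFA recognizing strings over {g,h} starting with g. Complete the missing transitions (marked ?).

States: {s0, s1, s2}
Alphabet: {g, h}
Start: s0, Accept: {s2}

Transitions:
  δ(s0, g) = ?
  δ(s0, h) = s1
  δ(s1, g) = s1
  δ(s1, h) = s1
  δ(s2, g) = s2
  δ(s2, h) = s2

From the language and accept set, identify what each state tracks — s0: no input read; s1: started with h (dead); s2: started with g.
Each missing δ(q, a) is the state matching the new tracked value after reading a.
δ(s0, g) = s2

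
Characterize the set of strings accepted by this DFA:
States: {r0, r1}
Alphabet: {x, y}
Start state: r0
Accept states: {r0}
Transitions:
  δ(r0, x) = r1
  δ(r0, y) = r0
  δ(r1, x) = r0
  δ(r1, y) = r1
Testing a few strings:
  'yxx' → accept
  'y' → accept
  'yy' → accept
  'xxy' → accept
State roles: r0=even number of x's so far; r1=odd number of x's so far
All strings over {x,y} with an even number of x's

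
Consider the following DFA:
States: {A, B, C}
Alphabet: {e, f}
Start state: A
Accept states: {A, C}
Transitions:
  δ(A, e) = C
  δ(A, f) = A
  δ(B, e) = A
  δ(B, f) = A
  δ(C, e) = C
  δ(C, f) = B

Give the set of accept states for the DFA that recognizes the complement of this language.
Complement accept states = All states \ Original accept states
= {A, B, C} \ {A, C}
{B}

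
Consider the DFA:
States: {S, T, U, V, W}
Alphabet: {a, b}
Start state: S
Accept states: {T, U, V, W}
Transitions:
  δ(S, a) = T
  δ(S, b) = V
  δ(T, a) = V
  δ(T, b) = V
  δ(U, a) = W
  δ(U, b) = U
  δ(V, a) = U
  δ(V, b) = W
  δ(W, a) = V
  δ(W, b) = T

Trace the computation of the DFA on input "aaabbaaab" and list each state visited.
read 'a': S → T
  read 'a': T → V
  read 'a': V → U
  read 'b': U → U
  read 'b': U → U
  read 'a': U → W
  read 'a': W → V
  read 'a': V → U
  read 'b': U → U
S -> T -> V -> U -> U -> U -> W -> V -> U -> U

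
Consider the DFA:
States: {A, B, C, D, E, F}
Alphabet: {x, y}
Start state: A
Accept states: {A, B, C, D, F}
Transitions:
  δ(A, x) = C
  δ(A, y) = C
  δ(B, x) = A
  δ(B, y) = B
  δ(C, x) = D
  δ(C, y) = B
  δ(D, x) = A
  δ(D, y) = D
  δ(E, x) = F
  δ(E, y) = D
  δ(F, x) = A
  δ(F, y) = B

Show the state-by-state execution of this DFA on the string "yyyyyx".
read 'y': A → C
  read 'y': C → B
  read 'y': B → B
  read 'y': B → B
  read 'y': B → B
  read 'x': B → A
A -> C -> B -> B -> B -> B -> A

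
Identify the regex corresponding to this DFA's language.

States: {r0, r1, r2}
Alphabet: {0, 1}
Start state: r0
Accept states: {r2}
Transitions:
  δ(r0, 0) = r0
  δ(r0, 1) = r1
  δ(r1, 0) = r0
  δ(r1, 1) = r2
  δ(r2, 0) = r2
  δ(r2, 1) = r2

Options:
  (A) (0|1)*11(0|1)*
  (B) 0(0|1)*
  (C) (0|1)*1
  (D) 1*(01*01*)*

Check each option against the DFA on short strings; one disagreement eliminates an option:
  (A) (0|1)*11(0|1)*: agrees with the DFA on every string of length ≤ 6
  (B) 0(0|1)*: on '0' the DFA goes r0 → r0 and rejects (r0 ∉ Accept), but the regex matches it → eliminate
  (C) (0|1)*1: on '1' the DFA goes r0 → r1 and rejects (r1 ∉ Accept), but the regex matches it → eliminate
  (D) 1*(01*01*)*: on ε the DFA stays in r0 and rejects (r0 ∉ Accept), but the regex matches it → eliminate
Only (A) is consistent with the DFA.
(A) (0|1)*11(0|1)*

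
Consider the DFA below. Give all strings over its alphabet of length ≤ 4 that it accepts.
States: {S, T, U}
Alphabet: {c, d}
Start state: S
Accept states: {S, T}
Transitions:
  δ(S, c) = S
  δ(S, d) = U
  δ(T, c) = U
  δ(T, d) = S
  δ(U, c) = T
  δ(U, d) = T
ε, c, cc, dc, dd, ccc, cdc, cdd, dcd, ddd, cccc, ccdc, ccdd, cdcd, cddd, dccc, dccd, dcdc, ddcc, ddcd, dddc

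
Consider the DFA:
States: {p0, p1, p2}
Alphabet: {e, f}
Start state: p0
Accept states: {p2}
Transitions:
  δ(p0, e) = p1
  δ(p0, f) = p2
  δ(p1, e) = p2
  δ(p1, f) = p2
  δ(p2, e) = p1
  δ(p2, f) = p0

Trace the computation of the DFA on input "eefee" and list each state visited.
read 'e': p0 → p1
  read 'e': p1 → p2
  read 'f': p2 → p0
  read 'e': p0 → p1
  read 'e': p1 → p2
p0 -> p1 -> p2 -> p0 -> p1 -> p2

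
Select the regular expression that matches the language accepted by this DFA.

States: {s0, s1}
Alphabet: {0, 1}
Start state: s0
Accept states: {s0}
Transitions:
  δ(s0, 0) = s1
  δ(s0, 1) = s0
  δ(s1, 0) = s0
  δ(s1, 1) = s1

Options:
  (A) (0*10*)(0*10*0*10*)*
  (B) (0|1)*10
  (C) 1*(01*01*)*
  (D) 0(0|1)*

Check each option against the DFA on short strings; one disagreement eliminates an option:
  (A) (0*10*)(0*10*0*10*)*: on ε the DFA stays in s0 and accepts (s0 ∈ Accept), but the regex does not match it → eliminate
  (B) (0|1)*10: on ε the DFA stays in s0 and accepts (s0 ∈ Accept), but the regex does not match it → eliminate
  (C) 1*(01*01*)*: agrees with the DFA on every string of length ≤ 6
  (D) 0(0|1)*: on ε the DFA stays in s0 and accepts (s0 ∈ Accept), but the regex does not match it → eliminate
Only (C) is consistent with the DFA.
(C) 1*(01*01*)*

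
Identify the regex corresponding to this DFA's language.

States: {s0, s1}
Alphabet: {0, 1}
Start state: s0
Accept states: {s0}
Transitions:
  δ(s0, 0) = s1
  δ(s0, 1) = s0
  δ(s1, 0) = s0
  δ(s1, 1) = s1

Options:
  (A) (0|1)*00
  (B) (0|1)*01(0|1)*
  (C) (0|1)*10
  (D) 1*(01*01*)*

Check each option against the DFA on short strings; one disagreement eliminates an option:
  (A) (0|1)*00: on ε the DFA stays in s0 and accepts (s0 ∈ Accept), but the regex does not match it → eliminate
  (B) (0|1)*01(0|1)*: on ε the DFA stays in s0 and accepts (s0 ∈ Accept), but the regex does not match it → eliminate
  (C) (0|1)*10: on ε the DFA stays in s0 and accepts (s0 ∈ Accept), but the regex does not match it → eliminate
  (D) 1*(01*01*)*: agrees with the DFA on every string of length ≤ 6
Only (D) is consistent with the DFA.
(D) 1*(01*01*)*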